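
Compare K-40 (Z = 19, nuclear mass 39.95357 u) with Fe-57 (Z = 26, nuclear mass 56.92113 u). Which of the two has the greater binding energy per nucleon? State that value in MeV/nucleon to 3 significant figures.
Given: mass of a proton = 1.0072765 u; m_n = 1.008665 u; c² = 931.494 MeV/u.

K-40: Σm = 19(1.0072765) + 21(1.008665) = 40.3202185 u; Δm = 0.3666485 u; E_B = 341.53 MeV; E_B/A = 8.538 MeV
Fe-57: Σm = 26(1.0072765) + 31(1.008665) = 57.4578040 u; Δm = 0.5366740 u; E_B = 499.91 MeV; E_B/A = 8.770 MeV
Fe-57 has the higher binding energy per nucleon, so it is the more tightly bound nucleus.

Fe-57; 8.77 MeV/nucleon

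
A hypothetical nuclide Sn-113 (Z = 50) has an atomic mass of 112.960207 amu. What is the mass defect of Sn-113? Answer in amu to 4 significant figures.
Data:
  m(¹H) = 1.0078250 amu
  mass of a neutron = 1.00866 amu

0.9766 amu

With 50 protons and 63 neutrons (A = 113):
Total constituent mass: 50 × 1.0078250 + 63 × 1.00866 = 113.9368300 amu
The mass defect is 113.9368300 − 112.960207 = 0.9766230 amu.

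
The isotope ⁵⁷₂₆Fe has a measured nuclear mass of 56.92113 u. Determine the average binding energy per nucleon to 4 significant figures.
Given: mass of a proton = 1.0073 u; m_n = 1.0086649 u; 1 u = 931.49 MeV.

With 26 protons and 31 neutrons (A = 57):
Mass of separated nucleons = 26(1.0073) + 31(1.0086649) = 26.1898 + 31.2686119 = 57.4584119 u
Mass defect Δm = 57.4584119 − 56.92113 = 0.5372819 u
Binding energy = Δm·c² = 0.5372819 × 931.49 MeV/u = 500.473 MeV
Per nucleon: 500.473 / 57 = 8.780 MeV

8.780 MeV/nucleon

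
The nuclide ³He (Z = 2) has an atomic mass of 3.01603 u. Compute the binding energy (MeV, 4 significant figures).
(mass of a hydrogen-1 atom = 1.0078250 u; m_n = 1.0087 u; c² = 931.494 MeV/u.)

With 2 protons and 1 neutrons (A = 3):
Total constituent mass: 2 × 1.0078250 + 1 × 1.0087 = 3.0243500 u
Δm = 3.0243500 − 3.01603 = 0.0083200 u
Converting to energy: 0.0083200 u × 931.494 MeV/u = 7.75003 MeV

7.750 MeV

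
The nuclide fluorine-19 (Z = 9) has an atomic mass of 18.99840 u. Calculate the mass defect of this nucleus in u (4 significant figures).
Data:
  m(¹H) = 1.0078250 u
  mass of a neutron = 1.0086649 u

0.1587 u

With 9 protons and 10 neutrons (A = 19):
Σm = 9·m(¹H) + 10·m_n = 9.0704250 + 10.0866490 = 19.1570740 u
Mass defect Δm = 19.1570740 − 18.99840 = 0.1586740 u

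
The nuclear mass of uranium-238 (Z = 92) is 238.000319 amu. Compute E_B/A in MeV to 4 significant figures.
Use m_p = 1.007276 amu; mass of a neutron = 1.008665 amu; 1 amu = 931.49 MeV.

With 92 protons and 146 neutrons (A = 238):
Total constituent mass: 92 × 1.007276 + 146 × 1.008665 = 239.934482 amu
Δm = 239.934482 − 238.000319 = 1.934163 amu
Converting to energy: 1.934163 amu × 931.49 MeV/amu = 1801.65 MeV
Per nucleon: 1801.65 / 238 = 7.570 MeV

7.570 MeV/nucleon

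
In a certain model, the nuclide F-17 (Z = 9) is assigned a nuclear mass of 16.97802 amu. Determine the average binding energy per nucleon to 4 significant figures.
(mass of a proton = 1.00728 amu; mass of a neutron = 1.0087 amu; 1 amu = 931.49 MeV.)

The nucleus contains 9 protons and 17 − 9 = 8 neutrons.
Total constituent mass: 9 × 1.00728 + 8 × 1.0087 = 17.13512 amu
The mass defect is 17.13512 − 16.97802 = 0.15710 amu.
E_B = 0.15710 × 931.49 = 146.337 MeV
Dividing by A = 17 gives 8.608 MeV per nucleon.

8.608 MeV/nucleon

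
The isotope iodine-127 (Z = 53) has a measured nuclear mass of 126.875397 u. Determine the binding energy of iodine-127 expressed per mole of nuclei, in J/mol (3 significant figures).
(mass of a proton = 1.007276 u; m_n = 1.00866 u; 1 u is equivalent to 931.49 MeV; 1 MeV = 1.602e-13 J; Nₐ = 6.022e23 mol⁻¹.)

With 53 protons and 74 neutrons (A = 127):
Σm = 53·m_p + 74·m_n = 53.385628 + 74.64084 = 128.026468 u
Δm = 128.026468 − 126.875397 = 1.151071 u
E_B = 1.151071 × 931.49 = 1072.21 MeV
Per nucleus in joules: 1072.21 MeV × 1.602e-13 J/MeV = 1.7177e-10 J
Per mole: 1.7177e-10 J × 6.022e23 mol⁻¹ = 1.0344e+14 J/mol

1.03e+14 J/mol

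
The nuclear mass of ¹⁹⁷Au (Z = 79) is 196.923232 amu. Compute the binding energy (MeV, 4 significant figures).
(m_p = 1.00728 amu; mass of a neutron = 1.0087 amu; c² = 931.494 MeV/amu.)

1564 MeV

The nucleus contains 79 protons and 197 − 79 = 118 neutrons.
Σm = 79·m_p + 118·m_n = 79.57512 + 119.0266 = 198.60172 amu
Mass defect Δm = 198.60172 − 196.923232 = 1.678488 amu
E_B = 1.678488 × 931.494 = 1563.50 MeV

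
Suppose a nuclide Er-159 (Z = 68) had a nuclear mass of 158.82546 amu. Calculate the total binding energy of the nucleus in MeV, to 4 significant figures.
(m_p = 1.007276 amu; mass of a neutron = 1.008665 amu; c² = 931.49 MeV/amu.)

1358 MeV

Z = 68, so N = A − Z = 159 − 68 = 91.
Total constituent mass: 68 × 1.007276 + 91 × 1.008665 = 160.283283 amu
Mass defect Δm = 160.283283 − 158.82546 = 1.457823 amu
Converting to energy: 1.457823 amu × 931.49 MeV/amu = 1357.95 MeV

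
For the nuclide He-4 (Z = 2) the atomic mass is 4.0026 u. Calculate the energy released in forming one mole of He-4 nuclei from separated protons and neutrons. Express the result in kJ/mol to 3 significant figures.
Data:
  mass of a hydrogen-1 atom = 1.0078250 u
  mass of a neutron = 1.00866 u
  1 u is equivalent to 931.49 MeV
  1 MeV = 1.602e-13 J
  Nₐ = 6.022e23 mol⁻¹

2.73e+09 kJ/mol

Σm = 2·m(¹H) + 2·m_n = 2.0156500 + 2.01732 = 4.0329700 u
Δm = 4.0329700 − 4.0026 = 0.0303700 u
Binding energy = Δm·c² = 0.0303700 × 931.49 MeV/u = 28.2894 MeV
Per nucleus in joules: 28.2894 MeV × 1.602e-13 J/MeV = 4.5320e-12 J
Per mole: 4.5320e-12 J × 6.022e23 mol⁻¹ = 2.7292e+12 J/mol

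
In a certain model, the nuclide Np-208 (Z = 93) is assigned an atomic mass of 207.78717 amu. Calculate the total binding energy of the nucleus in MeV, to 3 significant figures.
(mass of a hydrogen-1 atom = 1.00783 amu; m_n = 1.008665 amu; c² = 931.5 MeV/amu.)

1800 MeV

Total constituent mass: 93 × 1.00783 + 115 × 1.008665 = 209.724665 amu
Mass defect Δm = 209.724665 − 207.78717 = 1.937495 amu
Converting to energy: 1.937495 amu × 931.5 MeV/amu = 1804.78 MeV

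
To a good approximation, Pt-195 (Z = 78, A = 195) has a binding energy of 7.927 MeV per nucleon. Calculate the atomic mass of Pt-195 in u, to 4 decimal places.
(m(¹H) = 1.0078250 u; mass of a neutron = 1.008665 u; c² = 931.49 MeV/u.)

194.9647 u

Total binding energy = 195 × 7.927 = 1545.765 MeV
Mass defect = 1545.765 MeV / (931.49 MeV/u) = 1.659454 u
Constituent mass = 78(1.0078250) + 117(1.008665) = 196.6241550 u
Atomic mass = 196.6241550 − 1.659454 = 194.9647010 u ≈ 194.9647 u (to 4 decimal places)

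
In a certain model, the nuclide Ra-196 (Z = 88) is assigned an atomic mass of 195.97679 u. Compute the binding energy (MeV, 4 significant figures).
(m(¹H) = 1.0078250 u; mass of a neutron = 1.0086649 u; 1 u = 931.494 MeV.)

With 88 protons and 108 neutrons (A = 196):
Σm = 88·m(¹H) + 108·m_n = 88.6886000 + 108.9358092 = 197.6244092 u
Mass defect Δm = 197.6244092 − 195.97679 = 1.6476192 u
E_B = 1.6476192 × 931.494 = 1534.75 MeV

1535 MeV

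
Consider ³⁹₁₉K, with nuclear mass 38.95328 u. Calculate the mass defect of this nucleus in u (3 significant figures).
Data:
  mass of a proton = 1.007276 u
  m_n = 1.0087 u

With 19 protons and 20 neutrons (A = 39):
Mass of separated nucleons = 19(1.007276) + 20(1.0087) = 19.138244 + 20.1740 = 39.312244 u
The mass defect is 39.312244 − 38.95328 = 0.358964 u.

0.359 u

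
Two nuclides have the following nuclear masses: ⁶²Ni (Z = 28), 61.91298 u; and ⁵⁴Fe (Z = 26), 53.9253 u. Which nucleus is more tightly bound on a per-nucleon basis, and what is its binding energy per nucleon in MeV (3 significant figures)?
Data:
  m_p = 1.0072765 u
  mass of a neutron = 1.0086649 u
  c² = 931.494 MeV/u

⁶²Ni: Σm = 28(1.0072765) + 34(1.0086649) = 62.4983486 u; Δm = 0.5853686 u; E_B = 545.267 MeV; E_B/A = 8.7946 MeV
⁵⁴Fe: Σm = 26(1.0072765) + 28(1.0086649) = 54.4318062 u; Δm = 0.5065062 u; E_B = 471.81 MeV; E_B/A = 8.737 MeV
⁶²Ni has the higher binding energy per nucleon, so it is the more tightly bound nucleus.

⁶²Ni; 8.79 MeV/nucleon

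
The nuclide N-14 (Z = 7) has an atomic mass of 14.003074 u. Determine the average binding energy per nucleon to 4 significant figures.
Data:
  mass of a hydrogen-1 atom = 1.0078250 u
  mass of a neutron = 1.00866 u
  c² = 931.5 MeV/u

With 7 protons and 7 neutrons (A = 14):
Total constituent mass: 7 × 1.0078250 + 7 × 1.00866 = 14.1153950 u
The mass defect is 14.1153950 − 14.003074 = 0.1123210 u.
Converting to energy: 0.1123210 u × 931.5 MeV/u = 104.627 MeV
Per nucleon: 104.627 / 14 = 7.473 MeV

7.473 MeV/nucleon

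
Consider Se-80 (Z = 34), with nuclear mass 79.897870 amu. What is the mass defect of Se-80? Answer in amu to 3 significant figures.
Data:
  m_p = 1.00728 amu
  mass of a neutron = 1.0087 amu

Σm = 34·m_p + 46·m_n = 34.24752 + 46.4002 = 80.64772 amu
The mass defect is 80.64772 − 79.897870 = 0.749850 amu.

0.750 amu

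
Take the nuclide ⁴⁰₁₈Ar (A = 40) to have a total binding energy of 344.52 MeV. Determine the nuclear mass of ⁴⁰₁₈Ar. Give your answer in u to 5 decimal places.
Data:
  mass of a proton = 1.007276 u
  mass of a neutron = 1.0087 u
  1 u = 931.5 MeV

Mass defect = 344.52 MeV / (931.5 MeV/u) = 0.3698551 u
Constituent mass = 18(1.007276) + 22(1.0087) = 40.322368 u
Nuclear mass = 40.322368 − 0.3698551 = 39.9525129 u ≈ 39.95251 u (to 5 decimal places)

39.95251 u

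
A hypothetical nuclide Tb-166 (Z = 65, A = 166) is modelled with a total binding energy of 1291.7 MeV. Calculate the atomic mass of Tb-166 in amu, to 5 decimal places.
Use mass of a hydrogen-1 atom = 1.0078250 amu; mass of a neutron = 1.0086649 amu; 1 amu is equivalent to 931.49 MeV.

165.99708 amu

Mass defect = 1291.7 MeV / (931.49 MeV/amu) = 1.3867030 amu
Constituent mass = 65(1.0078250) + 101(1.0086649) = 167.3837799 amu
Atomic mass = 167.3837799 − 1.3867030 = 165.9970769 amu ≈ 165.99708 amu (to 5 decimal places)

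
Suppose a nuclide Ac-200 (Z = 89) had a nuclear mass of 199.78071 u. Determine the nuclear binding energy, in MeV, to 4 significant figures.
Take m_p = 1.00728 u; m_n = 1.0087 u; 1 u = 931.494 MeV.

1707 MeV

With 89 protons and 111 neutrons (A = 200):
Total constituent mass: 89 × 1.00728 + 111 × 1.0087 = 201.61362 u
Δm = 201.61362 − 199.78071 = 1.83291 u
E_B = 1.83291 × 931.494 = 1707.34 MeV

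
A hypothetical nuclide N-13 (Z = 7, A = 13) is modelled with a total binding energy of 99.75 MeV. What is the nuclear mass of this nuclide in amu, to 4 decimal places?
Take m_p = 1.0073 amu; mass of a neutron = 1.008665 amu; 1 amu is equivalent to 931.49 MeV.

Mass defect = 99.75 MeV / (931.49 MeV/amu) = 0.107086 amu
Constituent mass = 7(1.0073) + 6(1.008665) = 13.103090 amu
Nuclear mass = 13.103090 − 0.107086 = 12.996004 amu ≈ 12.9960 amu (to 4 decimal places)

12.9960 amu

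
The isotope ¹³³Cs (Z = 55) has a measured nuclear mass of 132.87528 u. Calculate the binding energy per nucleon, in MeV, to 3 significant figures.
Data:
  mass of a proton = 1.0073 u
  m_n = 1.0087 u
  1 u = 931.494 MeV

Mass of separated nucleons = 55(1.0073) + 78(1.0087) = 55.4015 + 78.6786 = 134.0801 u
The mass defect is 134.0801 − 132.87528 = 1.20482 u.
Binding energy = Δm·c² = 1.20482 × 931.494 MeV/u = 1122.28 MeV
BE/A = 1122.28 MeV / 133 = 8.438 MeV/nucleon

8.44 MeV/nucleon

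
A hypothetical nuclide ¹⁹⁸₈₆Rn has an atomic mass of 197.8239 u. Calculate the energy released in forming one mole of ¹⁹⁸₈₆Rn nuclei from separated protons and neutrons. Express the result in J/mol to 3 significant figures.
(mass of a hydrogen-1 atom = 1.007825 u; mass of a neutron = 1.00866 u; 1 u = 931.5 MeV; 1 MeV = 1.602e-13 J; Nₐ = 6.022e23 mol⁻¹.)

Σm = 86·m(¹H) + 112·m_n = 86.672950 + 112.96992 = 199.642870 u
The mass defect is 199.642870 − 197.8239 = 1.818970 u.
Converting to energy: 1.818970 u × 931.5 MeV/u = 1694.37 MeV
Per nucleus in joules: 1694.37 MeV × 1.602e-13 J/MeV = 2.7144e-10 J
Per mole: 2.7144e-10 J × 6.022e23 mol⁻¹ = 1.6346e+14 J/mol

1.63e+14 J/mol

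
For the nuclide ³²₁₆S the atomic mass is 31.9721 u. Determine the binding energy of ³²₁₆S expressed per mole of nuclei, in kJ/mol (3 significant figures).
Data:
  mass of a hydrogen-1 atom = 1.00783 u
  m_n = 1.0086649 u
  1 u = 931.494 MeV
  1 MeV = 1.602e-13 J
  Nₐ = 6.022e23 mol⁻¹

2.62e+10 kJ/mol

The nucleus contains 16 protons and 32 − 16 = 16 neutrons.
Σm = 16·m(¹H) + 16·m_n = 16.12528 + 16.1386384 = 32.2639184 u
Δm = 32.2639184 − 31.9721 = 0.2918184 u
Converting to energy: 0.2918184 u × 931.494 MeV/u = 271.827 MeV
Per nucleus in joules: 271.827 MeV × 1.602e-13 J/MeV = 4.3547e-11 J
Per mole: 4.3547e-11 J × 6.022e23 mol⁻¹ = 2.6224e+13 J/mol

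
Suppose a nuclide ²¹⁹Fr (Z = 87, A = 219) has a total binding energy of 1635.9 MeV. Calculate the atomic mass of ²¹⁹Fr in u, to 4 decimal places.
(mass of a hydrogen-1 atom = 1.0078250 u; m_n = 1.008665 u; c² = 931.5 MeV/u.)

Mass defect = 1635.9 MeV / (931.5 MeV/u) = 1.756200 u
Constituent mass = 87(1.0078250) + 132(1.008665) = 220.8245550 u
Atomic mass = 220.8245550 − 1.756200 = 219.0683550 u ≈ 219.0684 u (to 4 decimal places)

219.0684 u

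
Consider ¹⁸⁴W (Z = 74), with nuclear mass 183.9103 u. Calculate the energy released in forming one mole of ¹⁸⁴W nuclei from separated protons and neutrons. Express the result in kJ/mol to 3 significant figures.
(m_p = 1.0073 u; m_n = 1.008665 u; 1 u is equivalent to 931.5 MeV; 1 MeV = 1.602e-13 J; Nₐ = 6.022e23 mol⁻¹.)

1.42e+11 kJ/mol

With 74 protons and 110 neutrons (A = 184):
Total constituent mass: 74 × 1.0073 + 110 × 1.008665 = 185.493350 u
Mass defect Δm = 185.493350 − 183.9103 = 1.583050 u
Converting to energy: 1.583050 u × 931.5 MeV/u = 1474.61 MeV
Per nucleus in joules: 1474.61 MeV × 1.602e-13 J/MeV = 2.3623e-10 J
Per mole: 2.3623e-10 J × 6.022e23 mol⁻¹ = 1.4226e+14 J/mol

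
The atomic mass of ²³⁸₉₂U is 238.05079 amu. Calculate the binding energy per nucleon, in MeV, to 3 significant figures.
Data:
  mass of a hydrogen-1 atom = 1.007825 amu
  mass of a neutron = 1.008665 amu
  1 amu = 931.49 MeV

Z = 92, so N = A − Z = 238 − 92 = 146.
Σm = 92·m(¹H) + 146·m_n = 92.719900 + 147.265090 = 239.984990 amu
Δm = 239.984990 − 238.05079 = 1.934200 amu
Binding energy = Δm·c² = 1.934200 × 931.49 MeV/amu = 1801.69 MeV
Per nucleon: 1801.69 / 238 = 7.570 MeV

7.57 MeV/nucleon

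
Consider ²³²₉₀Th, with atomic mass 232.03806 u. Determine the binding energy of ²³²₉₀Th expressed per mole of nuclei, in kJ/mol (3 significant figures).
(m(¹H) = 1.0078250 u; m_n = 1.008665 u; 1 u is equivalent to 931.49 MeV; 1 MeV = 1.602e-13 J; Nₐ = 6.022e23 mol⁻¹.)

1.70e+11 kJ/mol

With 90 protons and 142 neutrons (A = 232):
Mass of separated nucleons = 90(1.0078250) + 142(1.008665) = 90.7042500 + 143.230430 = 233.9346800 u
The mass defect is 233.9346800 − 232.03806 = 1.8966200 u.
E_B = 1.8966200 × 931.49 = 1766.68 MeV
Per nucleus in joules: 1766.68 MeV × 1.602e-13 J/MeV = 2.8302e-10 J
Per mole: 2.8302e-10 J × 6.022e23 mol⁻¹ = 1.7043e+14 J/mol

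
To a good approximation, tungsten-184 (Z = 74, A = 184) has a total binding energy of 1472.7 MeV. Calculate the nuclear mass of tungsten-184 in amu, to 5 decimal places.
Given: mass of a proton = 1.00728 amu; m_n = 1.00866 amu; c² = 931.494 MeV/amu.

183.91031 amu

Mass defect = 1472.7 MeV / (931.494 MeV/amu) = 1.5810086 amu
Constituent mass = 74(1.00728) + 110(1.00866) = 185.49132 amu
Nuclear mass = 185.49132 − 1.5810086 = 183.9103114 amu ≈ 183.91031 amu (to 5 decimal places)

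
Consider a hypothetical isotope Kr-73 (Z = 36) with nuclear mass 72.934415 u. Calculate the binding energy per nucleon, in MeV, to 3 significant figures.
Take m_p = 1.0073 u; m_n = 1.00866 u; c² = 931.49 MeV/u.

Total constituent mass: 36 × 1.0073 + 37 × 1.00866 = 73.58322 u
Mass defect Δm = 73.58322 − 72.934415 = 0.648805 u
Converting to energy: 0.648805 u × 931.49 MeV/u = 604.355 MeV
Per nucleon: 604.355 / 73 = 8.279 MeV

8.28 MeV/nucleon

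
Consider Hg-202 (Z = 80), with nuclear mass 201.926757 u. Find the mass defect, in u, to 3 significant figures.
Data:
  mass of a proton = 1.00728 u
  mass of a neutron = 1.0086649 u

1.71 u

Z = 80, so N = A − Z = 202 − 80 = 122.
Mass of separated nucleons = 80(1.00728) + 122(1.0086649) = 80.58240 + 123.0571178 = 203.6395178 u
The mass defect is 203.6395178 − 201.926757 = 1.7127608 u.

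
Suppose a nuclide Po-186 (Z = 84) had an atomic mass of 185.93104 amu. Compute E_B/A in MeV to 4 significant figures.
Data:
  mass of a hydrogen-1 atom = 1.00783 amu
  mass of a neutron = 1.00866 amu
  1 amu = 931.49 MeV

Σm = 84·m(¹H) + 102·m_n = 84.65772 + 102.88332 = 187.54104 amu
Δm = 187.54104 − 185.93104 = 1.61000 amu
Converting to energy: 1.61000 amu × 931.49 MeV/amu = 1499.70 MeV
BE/A = 1499.70 MeV / 186 = 8.063 MeV/nucleon

8.063 MeV/nucleon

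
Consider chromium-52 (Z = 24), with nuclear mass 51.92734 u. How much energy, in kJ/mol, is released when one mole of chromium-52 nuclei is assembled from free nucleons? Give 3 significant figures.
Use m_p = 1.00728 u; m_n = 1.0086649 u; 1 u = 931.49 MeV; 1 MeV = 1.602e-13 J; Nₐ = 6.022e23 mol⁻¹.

4.40e+10 kJ/mol

Z = 24, so N = A − Z = 52 − 24 = 28.
Σm = 24·m_p + 28·m_n = 24.17472 + 28.2426172 = 52.4173372 u
Mass defect Δm = 52.4173372 − 51.92734 = 0.4899972 u
Binding energy = Δm·c² = 0.4899972 × 931.49 MeV/u = 456.427 MeV
Per nucleus in joules: 456.427 MeV × 1.602e-13 J/MeV = 7.3120e-11 J
Per mole: 7.3120e-11 J × 6.022e23 mol⁻¹ = 4.4033e+13 J/mol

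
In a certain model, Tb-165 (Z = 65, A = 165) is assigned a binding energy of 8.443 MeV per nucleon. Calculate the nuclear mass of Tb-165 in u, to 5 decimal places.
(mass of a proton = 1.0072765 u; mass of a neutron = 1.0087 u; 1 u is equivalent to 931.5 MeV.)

164.84743 u

Total binding energy = 165 × 8.443 = 1393.095 MeV
Mass defect = 1393.095 MeV / (931.5 MeV/u) = 1.4955395 u
Constituent mass = 65(1.0072765) + 100(1.0087) = 166.3429725 u
Nuclear mass = 166.3429725 − 1.4955395 = 164.8474330 u ≈ 164.84743 u (to 5 decimal places)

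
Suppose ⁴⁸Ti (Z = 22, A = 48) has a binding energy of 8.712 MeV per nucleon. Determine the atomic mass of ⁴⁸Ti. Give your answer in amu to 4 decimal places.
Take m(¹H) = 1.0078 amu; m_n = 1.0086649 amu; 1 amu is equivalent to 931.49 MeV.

Total binding energy = 48 × 8.712 = 418.176 MeV
Mass defect = 418.176 MeV / (931.49 MeV/amu) = 0.448932 amu
Constituent mass = 22(1.0078) + 26(1.0086649) = 48.3968874 amu
Atomic mass = 48.3968874 − 0.448932 = 47.9479554 amu ≈ 47.9480 amu (to 4 decimal places)

47.9480 amu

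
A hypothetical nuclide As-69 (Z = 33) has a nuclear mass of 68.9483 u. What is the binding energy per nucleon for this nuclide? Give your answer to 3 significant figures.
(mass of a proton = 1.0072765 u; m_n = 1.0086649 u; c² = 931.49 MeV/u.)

8.15 MeV/nucleon

With 33 protons and 36 neutrons (A = 69):
Σm = 33·m_p + 36·m_n = 33.2401245 + 36.3119364 = 69.5520609 u
The mass defect is 69.5520609 − 68.9483 = 0.6037609 u.
Converting to energy: 0.6037609 u × 931.49 MeV/u = 562.397 MeV
Dividing by A = 69 gives 8.151 MeV per nucleon.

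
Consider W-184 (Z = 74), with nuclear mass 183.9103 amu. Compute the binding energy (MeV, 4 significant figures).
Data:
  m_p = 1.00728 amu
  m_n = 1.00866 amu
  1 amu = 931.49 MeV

Total constituent mass: 74 × 1.00728 + 110 × 1.00866 = 185.49132 amu
Δm = 185.49132 − 183.9103 = 1.58102 amu
E_B = 1.58102 × 931.49 = 1472.70 MeV

1473 MeV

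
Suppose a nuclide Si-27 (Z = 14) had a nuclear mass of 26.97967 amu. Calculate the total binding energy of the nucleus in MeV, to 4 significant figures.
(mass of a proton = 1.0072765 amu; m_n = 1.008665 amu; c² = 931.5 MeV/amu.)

With 14 protons and 13 neutrons (A = 27):
Σm = 14·m_p + 13·m_n = 14.1018710 + 13.112645 = 27.2145160 amu
The mass defect is 27.2145160 − 26.97967 = 0.2348460 amu.
Converting to energy: 0.2348460 amu × 931.5 MeV/amu = 218.759 MeV

218.8 MeV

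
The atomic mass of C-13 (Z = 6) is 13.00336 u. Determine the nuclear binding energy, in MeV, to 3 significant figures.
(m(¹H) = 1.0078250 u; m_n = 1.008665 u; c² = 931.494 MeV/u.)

Z = 6, so N = A − Z = 13 − 6 = 7.
Mass of separated nucleons = 6(1.0078250) + 7(1.008665) = 6.0469500 + 7.060655 = 13.1076050 u
Mass defect Δm = 13.1076050 − 13.00336 = 0.1042450 u
Binding energy = Δm·c² = 0.1042450 × 931.494 MeV/u = 97.1036 MeV

97.1 MeV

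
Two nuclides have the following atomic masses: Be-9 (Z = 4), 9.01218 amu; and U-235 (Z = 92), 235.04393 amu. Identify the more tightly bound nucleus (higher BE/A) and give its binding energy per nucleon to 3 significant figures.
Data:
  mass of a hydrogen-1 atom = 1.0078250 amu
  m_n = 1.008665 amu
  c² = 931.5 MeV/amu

U-235; 7.59 MeV/nucleon

Be-9: Σm = 4(1.0078250) + 5(1.008665) = 9.0746250 amu; Δm = 0.0624450 amu; E_B = 58.168 MeV; E_B/A = 6.463 MeV
U-235: Σm = 92(1.0078250) + 143(1.008665) = 236.9589950 amu; Δm = 1.9150650 amu; E_B = 1783.9 MeV; E_B/A = 7.591 MeV
U-235 has the higher binding energy per nucleon, so it is the more tightly bound nucleus.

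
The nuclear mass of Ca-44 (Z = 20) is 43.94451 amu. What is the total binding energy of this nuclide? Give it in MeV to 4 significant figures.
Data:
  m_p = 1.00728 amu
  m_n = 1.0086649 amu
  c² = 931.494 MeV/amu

Mass of separated nucleons = 20(1.00728) + 24(1.0086649) = 20.14560 + 24.2079576 = 44.3535576 amu
Δm = 44.3535576 − 43.94451 = 0.4090476 amu
Converting to energy: 0.4090476 amu × 931.494 MeV/amu = 381.025 MeV

381.0 MeV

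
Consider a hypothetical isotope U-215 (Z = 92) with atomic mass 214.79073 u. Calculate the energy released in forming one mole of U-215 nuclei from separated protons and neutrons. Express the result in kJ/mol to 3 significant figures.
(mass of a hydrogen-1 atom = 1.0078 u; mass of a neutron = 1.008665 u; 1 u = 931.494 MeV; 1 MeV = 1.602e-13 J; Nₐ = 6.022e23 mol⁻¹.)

1.79e+11 kJ/mol

Z = 92, so N = A − Z = 215 − 92 = 123.
Mass of separated nucleons = 92(1.0078) + 123(1.008665) = 92.7176 + 124.065795 = 216.783395 u
Δm = 216.783395 − 214.79073 = 1.992665 u
Converting to energy: 1.992665 u × 931.494 MeV/u = 1856.16 MeV
Per nucleus in joules: 1856.16 MeV × 1.602e-13 J/MeV = 2.9736e-10 J
Per mole: 2.9736e-10 J × 6.022e23 mol⁻¹ = 1.7907e+14 J/mol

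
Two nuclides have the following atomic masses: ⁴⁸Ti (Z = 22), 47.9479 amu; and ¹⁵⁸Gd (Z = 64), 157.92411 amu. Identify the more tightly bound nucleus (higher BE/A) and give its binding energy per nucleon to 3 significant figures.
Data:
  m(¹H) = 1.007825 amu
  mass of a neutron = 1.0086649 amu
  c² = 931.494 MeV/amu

⁴⁸Ti; 8.72 MeV/nucleon

⁴⁸Ti: Σm = 22(1.007825) + 26(1.0086649) = 48.3974374 amu; Δm = 0.4495374 amu; E_B = 418.74 MeV; E_B/A = 8.724 MeV
¹⁵⁸Gd: Σm = 64(1.007825) + 94(1.0086649) = 159.3153006 amu; Δm = 1.3911906 amu; E_B = 1295.9 MeV; E_B/A = 8.202 MeV
⁴⁸Ti has the higher binding energy per nucleon, so it is the more tightly bound nucleus.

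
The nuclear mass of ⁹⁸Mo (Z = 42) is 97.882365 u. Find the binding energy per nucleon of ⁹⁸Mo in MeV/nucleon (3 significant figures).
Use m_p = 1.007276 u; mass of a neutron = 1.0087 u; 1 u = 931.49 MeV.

With 42 protons and 56 neutrons (A = 98):
Σm = 42·m_p + 56·m_n = 42.305592 + 56.4872 = 98.792792 u
The mass defect is 98.792792 − 97.882365 = 0.910427 u.
E_B = 0.910427 × 931.49 = 848.054 MeV
Per nucleon: 848.054 / 98 = 8.654 MeV

8.65 MeV/nucleon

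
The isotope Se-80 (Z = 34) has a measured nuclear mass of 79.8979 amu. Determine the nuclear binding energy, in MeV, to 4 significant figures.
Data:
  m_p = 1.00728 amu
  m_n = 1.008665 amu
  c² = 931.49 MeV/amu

697.0 MeV

Mass of separated nucleons = 34(1.00728) + 46(1.008665) = 34.24752 + 46.398590 = 80.646110 amu
Δm = 80.646110 − 79.8979 = 0.748210 amu
Binding energy = Δm·c² = 0.748210 × 931.49 MeV/amu = 696.950 MeV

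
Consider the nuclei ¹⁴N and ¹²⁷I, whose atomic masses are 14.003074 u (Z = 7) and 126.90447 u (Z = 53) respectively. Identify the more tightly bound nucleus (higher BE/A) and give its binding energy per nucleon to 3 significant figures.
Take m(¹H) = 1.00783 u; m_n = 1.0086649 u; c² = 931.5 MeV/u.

¹²⁷I; 8.45 MeV/nucleon

¹⁴N: Σm = 7(1.00783) + 7(1.0086649) = 14.1154643 u; Δm = 0.1123903 u; E_B = 104.69 MeV; E_B/A = 7.478 MeV
¹²⁷I: Σm = 53(1.00783) + 74(1.0086649) = 128.0561926 u; Δm = 1.1517226 u; E_B = 1072.8 MeV; E_B/A = 8.447 MeV
¹²⁷I has the higher binding energy per nucleon, so it is the more tightly bound nucleus.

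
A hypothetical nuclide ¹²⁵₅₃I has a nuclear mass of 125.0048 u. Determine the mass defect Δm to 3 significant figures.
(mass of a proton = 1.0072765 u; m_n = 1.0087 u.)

Z = 53, so N = A − Z = 125 − 53 = 72.
Σm = 53·m_p + 72·m_n = 53.3856545 + 72.6264 = 126.0120545 u
The mass defect is 126.0120545 − 125.0048 = 1.0072545 u.

1.01 u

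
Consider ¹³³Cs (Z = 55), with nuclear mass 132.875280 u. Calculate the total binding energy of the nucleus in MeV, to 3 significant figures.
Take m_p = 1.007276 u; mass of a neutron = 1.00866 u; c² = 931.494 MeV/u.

Z = 55, so N = A − Z = 133 − 55 = 78.
Σm = 55·m_p + 78·m_n = 55.400180 + 78.67548 = 134.075660 u
Δm = 134.075660 − 132.875280 = 1.200380 u
E_B = 1.200380 × 931.494 = 1118.15 MeV

1120 MeV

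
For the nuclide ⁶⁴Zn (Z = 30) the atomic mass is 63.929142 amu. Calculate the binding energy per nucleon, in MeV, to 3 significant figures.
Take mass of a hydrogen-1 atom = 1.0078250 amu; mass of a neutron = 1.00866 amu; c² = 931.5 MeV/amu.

8.73 MeV/nucleon

Total constituent mass: 30 × 1.0078250 + 34 × 1.00866 = 64.5291900 amu
The mass defect is 64.5291900 − 63.929142 = 0.6000480 amu.
E_B = 0.6000480 × 931.5 = 558.945 MeV
Per nucleon: 558.945 / 64 = 8.734 MeV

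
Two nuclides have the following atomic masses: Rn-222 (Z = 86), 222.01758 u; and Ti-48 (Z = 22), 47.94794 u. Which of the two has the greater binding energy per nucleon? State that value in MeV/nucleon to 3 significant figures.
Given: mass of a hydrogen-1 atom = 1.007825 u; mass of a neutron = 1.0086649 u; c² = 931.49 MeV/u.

Rn-222: Σm = 86(1.007825) + 136(1.0086649) = 223.8513764 u; Δm = 1.8337964 u; E_B = 1708.16 MeV; E_B/A = 7.694 MeV
Ti-48: Σm = 22(1.007825) + 26(1.0086649) = 48.3974374 u; Δm = 0.4494974 u; E_B = 418.70 MeV; E_B/A = 8.723 MeV
Ti-48 has the higher binding energy per nucleon, so it is the more tightly bound nucleus.

Ti-48; 8.72 MeV/nucleon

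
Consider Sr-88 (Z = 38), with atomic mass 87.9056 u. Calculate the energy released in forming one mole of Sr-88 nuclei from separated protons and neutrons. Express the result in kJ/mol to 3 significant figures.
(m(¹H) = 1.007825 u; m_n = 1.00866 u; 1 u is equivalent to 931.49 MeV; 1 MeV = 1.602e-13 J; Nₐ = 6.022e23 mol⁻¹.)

7.41e+10 kJ/mol

Σm = 38·m(¹H) + 50·m_n = 38.297350 + 50.43300 = 88.730350 u
Mass defect Δm = 88.730350 − 87.9056 = 0.824750 u
Binding energy = Δm·c² = 0.824750 × 931.49 MeV/u = 768.246 MeV
Per nucleus in joules: 768.246 MeV × 1.602e-13 J/MeV = 1.2307e-10 J
Per mole: 1.2307e-10 J × 6.022e23 mol⁻¹ = 7.4113e+13 J/mol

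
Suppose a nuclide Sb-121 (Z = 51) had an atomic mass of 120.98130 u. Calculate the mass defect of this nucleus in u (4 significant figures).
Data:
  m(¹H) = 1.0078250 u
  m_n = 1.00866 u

1.024 u

Z = 51, so N = A − Z = 121 − 51 = 70.
Σm = 51·m(¹H) + 70·m_n = 51.3990750 + 70.60620 = 122.0052750 u
Mass defect Δm = 122.0052750 − 120.98130 = 1.0239750 u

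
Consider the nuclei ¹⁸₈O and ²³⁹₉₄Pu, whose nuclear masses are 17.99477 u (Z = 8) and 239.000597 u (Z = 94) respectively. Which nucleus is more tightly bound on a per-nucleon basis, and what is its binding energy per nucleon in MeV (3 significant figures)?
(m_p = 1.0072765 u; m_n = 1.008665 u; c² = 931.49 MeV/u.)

¹⁸₈O; 7.77 MeV/nucleon

¹⁸₈O: Σm = 8(1.0072765) + 10(1.008665) = 18.1448620 u; Δm = 0.1500920 u; E_B = 139.81 MeV; E_B/A = 7.767 MeV
²³⁹₉₄Pu: Σm = 94(1.0072765) + 145(1.008665) = 240.9404160 u; Δm = 1.9398190 u; E_B = 1806.9 MeV; E_B/A = 7.560 MeV
¹⁸₈O has the higher binding energy per nucleon, so it is the more tightly bound nucleus.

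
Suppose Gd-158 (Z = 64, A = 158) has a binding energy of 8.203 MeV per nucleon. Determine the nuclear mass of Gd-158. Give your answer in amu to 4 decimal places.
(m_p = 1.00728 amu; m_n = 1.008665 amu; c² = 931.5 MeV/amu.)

Total binding energy = 158 × 8.203 = 1296.074 MeV
Mass defect = 1296.074 MeV / (931.5 MeV/amu) = 1.391384 amu
Constituent mass = 64(1.00728) + 94(1.008665) = 159.280430 amu
Nuclear mass = 159.280430 − 1.391384 = 157.889046 amu ≈ 157.8890 amu (to 4 decimal places)

157.8890 amu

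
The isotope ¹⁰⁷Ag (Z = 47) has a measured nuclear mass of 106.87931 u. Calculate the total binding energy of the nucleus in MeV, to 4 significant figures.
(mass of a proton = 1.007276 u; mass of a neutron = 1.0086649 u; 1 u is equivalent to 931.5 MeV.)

915.3 MeV

Mass of separated nucleons = 47(1.007276) + 60(1.0086649) = 47.341972 + 60.5198940 = 107.8618660 u
The mass defect is 107.8618660 − 106.87931 = 0.9825560 u.
Binding energy = Δm·c² = 0.9825560 × 931.5 MeV/u = 915.251 MeV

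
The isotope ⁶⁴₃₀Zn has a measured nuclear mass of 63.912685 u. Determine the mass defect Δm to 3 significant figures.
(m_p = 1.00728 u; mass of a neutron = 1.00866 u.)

The nucleus contains 30 protons and 64 − 30 = 34 neutrons.
Total constituent mass: 30 × 1.00728 + 34 × 1.00866 = 64.51284 u
Mass defect Δm = 64.51284 − 63.912685 = 0.600155 u

0.600 u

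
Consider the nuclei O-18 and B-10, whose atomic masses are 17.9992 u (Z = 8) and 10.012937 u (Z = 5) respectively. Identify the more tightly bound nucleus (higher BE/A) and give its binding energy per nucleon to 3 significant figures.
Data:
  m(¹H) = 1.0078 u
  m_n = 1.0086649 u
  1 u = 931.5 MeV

O-18: Σm = 8(1.0078) + 10(1.0086649) = 18.1490490 u; Δm = 0.1498490 u; E_B = 139.584 MeV; E_B/A = 7.7547 MeV
B-10: Σm = 5(1.0078) + 5(1.0086649) = 10.0823245 u; Δm = 0.0693875 u; E_B = 64.634 MeV; E_B/A = 6.463 MeV
O-18 has the higher binding energy per nucleon, so it is the more tightly bound nucleus.

O-18; 7.75 MeV/nucleon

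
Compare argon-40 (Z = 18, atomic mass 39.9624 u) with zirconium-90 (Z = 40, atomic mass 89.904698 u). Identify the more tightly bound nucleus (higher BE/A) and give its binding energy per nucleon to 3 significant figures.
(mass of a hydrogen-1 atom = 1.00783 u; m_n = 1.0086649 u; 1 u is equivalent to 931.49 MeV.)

argon-40: Σm = 18(1.00783) + 22(1.0086649) = 40.3315678 u; Δm = 0.3691678 u; E_B = 343.88 MeV; E_B/A = 8.597 MeV
zirconium-90: Σm = 40(1.00783) + 50(1.0086649) = 90.7464450 u; Δm = 0.8417470 u; E_B = 784.08 MeV; E_B/A = 8.712 MeV
zirconium-90 has the higher binding energy per nucleon, so it is the more tightly bound nucleus.

zirconium-90; 8.71 MeV/nucleon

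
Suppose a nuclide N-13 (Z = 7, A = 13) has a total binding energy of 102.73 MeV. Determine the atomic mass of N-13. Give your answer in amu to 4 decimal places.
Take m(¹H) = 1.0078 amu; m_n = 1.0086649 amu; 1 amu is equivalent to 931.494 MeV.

12.9963 amu

Mass defect = 102.73 MeV / (931.494 MeV/amu) = 0.110285 amu
Constituent mass = 7(1.0078) + 6(1.0086649) = 13.1065894 amu
Atomic mass = 13.1065894 − 0.110285 = 12.9963044 amu ≈ 12.9963 amu (to 4 decimal places)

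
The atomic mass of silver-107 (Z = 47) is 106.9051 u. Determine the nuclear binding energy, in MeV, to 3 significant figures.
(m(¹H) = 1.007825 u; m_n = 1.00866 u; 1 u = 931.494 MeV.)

915 MeV

With 47 protons and 60 neutrons (A = 107):
Mass of separated nucleons = 47(1.007825) + 60(1.00866) = 47.367775 + 60.51960 = 107.887375 u
Δm = 107.887375 − 106.9051 = 0.982275 u
E_B = 0.982275 × 931.494 = 914.983 MeV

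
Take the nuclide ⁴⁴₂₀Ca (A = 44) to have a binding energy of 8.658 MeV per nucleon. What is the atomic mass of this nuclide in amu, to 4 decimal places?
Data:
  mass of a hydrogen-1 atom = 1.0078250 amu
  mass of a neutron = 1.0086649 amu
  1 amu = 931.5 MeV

Total binding energy = 44 × 8.658 = 380.952 MeV
Mass defect = 380.952 MeV / (931.5 MeV/amu) = 0.408966 amu
Constituent mass = 20(1.0078250) + 24(1.0086649) = 44.3644576 amu
Atomic mass = 44.3644576 − 0.408966 = 43.9554916 amu ≈ 43.9555 amu (to 4 decimal places)

43.9555 amu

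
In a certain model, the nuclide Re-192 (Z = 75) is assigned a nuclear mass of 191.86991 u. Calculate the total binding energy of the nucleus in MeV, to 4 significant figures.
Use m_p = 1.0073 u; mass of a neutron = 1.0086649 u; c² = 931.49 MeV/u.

With 75 protons and 117 neutrons (A = 192):
Σm = 75·m_p + 117·m_n = 75.5475 + 118.0137933 = 193.5612933 u
The mass defect is 193.5612933 − 191.86991 = 1.6913833 u.
Binding energy = Δm·c² = 1.6913833 × 931.49 MeV/u = 1575.51 MeV

1576 MeV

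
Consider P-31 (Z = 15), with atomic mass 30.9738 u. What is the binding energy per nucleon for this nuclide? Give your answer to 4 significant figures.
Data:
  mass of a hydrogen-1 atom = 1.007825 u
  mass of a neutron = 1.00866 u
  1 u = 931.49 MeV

Mass of separated nucleons = 15(1.007825) + 16(1.00866) = 15.117375 + 16.13856 = 31.255935 u
The mass defect is 31.255935 − 30.9738 = 0.282135 u.
E_B = 0.282135 × 931.49 = 262.806 MeV
Dividing by A = 31 gives 8.478 MeV per nucleon.

8.478 MeV/nucleon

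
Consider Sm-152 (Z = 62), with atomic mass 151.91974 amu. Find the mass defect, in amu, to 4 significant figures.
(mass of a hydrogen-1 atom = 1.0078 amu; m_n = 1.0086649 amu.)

1.344 amu

Σm = 62·m(¹H) + 90·m_n = 62.4836 + 90.7798410 = 153.2634410 amu
Mass defect Δm = 153.2634410 − 151.91974 = 1.3437010 amu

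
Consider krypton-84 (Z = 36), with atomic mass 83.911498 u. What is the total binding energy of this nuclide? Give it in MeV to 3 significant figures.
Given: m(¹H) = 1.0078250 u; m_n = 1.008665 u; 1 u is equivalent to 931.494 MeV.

732 MeV

With 36 protons and 48 neutrons (A = 84):
Σm = 36·m(¹H) + 48·m_n = 36.2817000 + 48.415920 = 84.6976200 u
Δm = 84.6976200 − 83.911498 = 0.7861220 u
Binding energy = Δm·c² = 0.7861220 × 931.494 MeV/u = 732.268 MeV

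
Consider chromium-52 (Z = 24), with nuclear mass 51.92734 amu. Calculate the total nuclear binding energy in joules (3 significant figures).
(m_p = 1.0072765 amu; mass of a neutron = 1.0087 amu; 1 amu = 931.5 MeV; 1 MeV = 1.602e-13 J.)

With 24 protons and 28 neutrons (A = 52):
Σm = 24·m_p + 28·m_n = 24.1746360 + 28.2436 = 52.4182360 amu
Mass defect Δm = 52.4182360 − 51.92734 = 0.4908960 amu
Converting to energy: 0.4908960 amu × 931.5 MeV/amu = 457.270 MeV
In joules: 457.270 MeV × 1.602e-13 J/MeV = 7.3255e-11 J

7.33e-11 J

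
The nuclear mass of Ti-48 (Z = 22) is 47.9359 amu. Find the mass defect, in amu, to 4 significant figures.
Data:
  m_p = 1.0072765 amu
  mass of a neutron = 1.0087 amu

0.4504 amu

Σm = 22·m_p + 26·m_n = 22.1600830 + 26.2262 = 48.3862830 amu
Δm = 48.3862830 − 47.9359 = 0.4503830 amu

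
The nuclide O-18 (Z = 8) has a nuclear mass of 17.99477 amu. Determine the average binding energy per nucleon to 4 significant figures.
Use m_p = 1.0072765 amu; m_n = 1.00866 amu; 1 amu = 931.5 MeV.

7.765 MeV/nucleon

Mass of separated nucleons = 8(1.0072765) + 10(1.00866) = 8.0582120 + 10.08660 = 18.1448120 amu
The mass defect is 18.1448120 − 17.99477 = 0.1500420 amu.
Converting to energy: 0.1500420 amu × 931.5 MeV/amu = 139.764 MeV
BE/A = 139.764 MeV / 18 = 7.765 MeV/nucleon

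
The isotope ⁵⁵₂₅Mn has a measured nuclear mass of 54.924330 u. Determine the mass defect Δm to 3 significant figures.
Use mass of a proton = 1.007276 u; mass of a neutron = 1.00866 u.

The nucleus contains 25 protons and 55 − 25 = 30 neutrons.
Σm = 25·m_p + 30·m_n = 25.181900 + 30.25980 = 55.441700 u
Δm = 55.441700 − 54.924330 = 0.517370 u

0.517 u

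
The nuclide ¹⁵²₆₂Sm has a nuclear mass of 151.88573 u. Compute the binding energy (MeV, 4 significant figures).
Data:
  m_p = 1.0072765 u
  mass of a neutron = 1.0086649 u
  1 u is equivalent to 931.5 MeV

1253 MeV

Σm = 62·m_p + 90·m_n = 62.4511430 + 90.7798410 = 153.2309840 u
The mass defect is 153.2309840 − 151.88573 = 1.3452540 u.
Binding energy = Δm·c² = 1.3452540 × 931.5 MeV/u = 1253.10 MeV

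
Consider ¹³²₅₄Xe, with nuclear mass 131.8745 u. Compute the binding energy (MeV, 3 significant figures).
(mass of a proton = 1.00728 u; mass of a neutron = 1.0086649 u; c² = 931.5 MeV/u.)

1110 MeV

Mass of separated nucleons = 54(1.00728) + 78(1.0086649) = 54.39312 + 78.6758622 = 133.0689822 u
The mass defect is 133.0689822 − 131.8745 = 1.1944822 u.
Binding energy = Δm·c² = 1.1944822 × 931.5 MeV/u = 1112.66 MeV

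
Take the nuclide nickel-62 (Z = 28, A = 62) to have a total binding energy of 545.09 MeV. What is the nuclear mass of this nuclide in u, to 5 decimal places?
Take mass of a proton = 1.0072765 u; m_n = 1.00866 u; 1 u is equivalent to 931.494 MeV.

61.91300 u

Mass defect = 545.09 MeV / (931.494 MeV/u) = 0.5851782 u
Constituent mass = 28(1.0072765) + 34(1.00866) = 62.4981820 u
Nuclear mass = 62.4981820 − 0.5851782 = 61.9130038 u ≈ 61.91300 u (to 5 decimal places)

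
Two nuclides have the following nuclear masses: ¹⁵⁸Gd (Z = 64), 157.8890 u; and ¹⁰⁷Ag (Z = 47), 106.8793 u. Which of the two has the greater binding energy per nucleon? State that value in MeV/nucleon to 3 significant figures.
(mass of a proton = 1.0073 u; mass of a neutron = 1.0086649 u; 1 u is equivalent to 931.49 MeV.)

¹⁵⁸Gd: Σm = 64(1.0073) + 94(1.0086649) = 159.2817006 u; Δm = 1.3927006 u; E_B = 1297.3 MeV; E_B/A = 8.211 MeV
¹⁰⁷Ag: Σm = 47(1.0073) + 60(1.0086649) = 107.8629940 u; Δm = 0.9836940 u; E_B = 916.30 MeV; E_B/A = 8.564 MeV
¹⁰⁷Ag has the higher binding energy per nucleon, so it is the more tightly bound nucleus.

¹⁰⁷Ag; 8.56 MeV/nucleon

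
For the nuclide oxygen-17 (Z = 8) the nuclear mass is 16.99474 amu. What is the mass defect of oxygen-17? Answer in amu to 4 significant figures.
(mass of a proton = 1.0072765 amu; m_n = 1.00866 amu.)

0.1414 amu

With 8 protons and 9 neutrons (A = 17):
Σm = 8·m_p + 9·m_n = 8.0582120 + 9.07794 = 17.1361520 amu
Mass defect Δm = 17.1361520 − 16.99474 = 0.1414120 amu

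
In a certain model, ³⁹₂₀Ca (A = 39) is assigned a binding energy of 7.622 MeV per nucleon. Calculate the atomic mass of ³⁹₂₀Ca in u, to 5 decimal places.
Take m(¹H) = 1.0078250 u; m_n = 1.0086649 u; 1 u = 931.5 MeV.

Total binding energy = 39 × 7.622 = 297.258 MeV
Mass defect = 297.258 MeV / (931.5 MeV/u) = 0.3191176 u
Constituent mass = 20(1.0078250) + 19(1.0086649) = 39.3211331 u
Atomic mass = 39.3211331 − 0.3191176 = 39.0020155 u ≈ 39.00202 u (to 5 decimal places)

39.00202 u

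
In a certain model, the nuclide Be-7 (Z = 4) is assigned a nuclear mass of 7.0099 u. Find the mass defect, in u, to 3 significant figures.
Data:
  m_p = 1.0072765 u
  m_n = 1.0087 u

With 4 protons and 3 neutrons (A = 7):
Total constituent mass: 4 × 1.0072765 + 3 × 1.0087 = 7.0552060 u
The mass defect is 7.0552060 − 7.0099 = 0.0453060 u.

0.0453 u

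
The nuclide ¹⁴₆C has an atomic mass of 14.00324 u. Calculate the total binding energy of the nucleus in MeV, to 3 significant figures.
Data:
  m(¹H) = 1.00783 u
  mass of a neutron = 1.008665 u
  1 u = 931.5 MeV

Mass of separated nucleons = 6(1.00783) + 8(1.008665) = 6.04698 + 8.069320 = 14.116300 u
Δm = 14.116300 − 14.00324 = 0.113060 u
Converting to energy: 0.113060 u × 931.5 MeV/u = 105.315 MeV

105 MeV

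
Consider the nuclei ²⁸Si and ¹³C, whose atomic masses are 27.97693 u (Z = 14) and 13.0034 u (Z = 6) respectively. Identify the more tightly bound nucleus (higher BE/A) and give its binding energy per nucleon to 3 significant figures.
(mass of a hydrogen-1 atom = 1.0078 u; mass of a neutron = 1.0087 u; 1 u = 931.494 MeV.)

²⁸Si; 8.45 MeV/nucleon

²⁸Si: Σm = 14(1.0078) + 14(1.0087) = 28.2310 u; Δm = 0.25407 u; E_B = 236.66 MeV; E_B/A = 8.452 MeV
¹³C: Σm = 6(1.0078) + 7(1.0087) = 13.1077 u; Δm = 0.1043 u; E_B = 97.155 MeV; E_B/A = 7.473 MeV
²⁸Si has the higher binding energy per nucleon, so it is the more tightly bound nucleus.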